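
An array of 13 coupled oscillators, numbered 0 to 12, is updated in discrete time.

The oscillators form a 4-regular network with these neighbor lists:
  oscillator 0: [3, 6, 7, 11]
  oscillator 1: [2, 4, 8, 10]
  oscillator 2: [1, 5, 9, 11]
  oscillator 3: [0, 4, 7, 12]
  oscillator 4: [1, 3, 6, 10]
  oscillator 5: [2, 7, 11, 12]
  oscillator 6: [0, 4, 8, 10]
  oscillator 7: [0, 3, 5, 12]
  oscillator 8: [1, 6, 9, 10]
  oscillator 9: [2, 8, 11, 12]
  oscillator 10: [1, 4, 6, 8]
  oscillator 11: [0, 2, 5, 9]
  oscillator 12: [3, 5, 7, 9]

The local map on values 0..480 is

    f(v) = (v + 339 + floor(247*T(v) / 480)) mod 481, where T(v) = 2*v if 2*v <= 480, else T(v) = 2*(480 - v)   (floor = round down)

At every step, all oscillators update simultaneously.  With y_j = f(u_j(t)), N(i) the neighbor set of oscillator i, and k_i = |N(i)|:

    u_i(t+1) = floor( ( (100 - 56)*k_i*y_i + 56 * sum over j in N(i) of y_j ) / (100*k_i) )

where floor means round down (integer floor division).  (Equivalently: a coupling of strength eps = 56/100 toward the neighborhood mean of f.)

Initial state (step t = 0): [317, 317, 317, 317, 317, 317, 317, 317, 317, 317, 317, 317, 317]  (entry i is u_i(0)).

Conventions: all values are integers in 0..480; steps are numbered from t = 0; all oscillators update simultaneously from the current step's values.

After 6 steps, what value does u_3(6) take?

Simulating step by step:
t=0: [317, 317, 317, 317, 317, 317, 317, 317, 317, 317, 317, 317, 317]
t=1: [342, 342, 342, 342, 342, 342, 342, 342, 342, 342, 342, 342, 342]
t=2: [342, 342, 342, 342, 342, 342, 342, 342, 342, 342, 342, 342, 342]
t=3: [342, 342, 342, 342, 342, 342, 342, 342, 342, 342, 342, 342, 342]
t=4: [342, 342, 342, 342, 342, 342, 342, 342, 342, 342, 342, 342, 342]
t=5: [342, 342, 342, 342, 342, 342, 342, 342, 342, 342, 342, 342, 342]
t=6: [342, 342, 342, 342, 342, 342, 342, 342, 342, 342, 342, 342, 342]

Answer: u_3(6) = 342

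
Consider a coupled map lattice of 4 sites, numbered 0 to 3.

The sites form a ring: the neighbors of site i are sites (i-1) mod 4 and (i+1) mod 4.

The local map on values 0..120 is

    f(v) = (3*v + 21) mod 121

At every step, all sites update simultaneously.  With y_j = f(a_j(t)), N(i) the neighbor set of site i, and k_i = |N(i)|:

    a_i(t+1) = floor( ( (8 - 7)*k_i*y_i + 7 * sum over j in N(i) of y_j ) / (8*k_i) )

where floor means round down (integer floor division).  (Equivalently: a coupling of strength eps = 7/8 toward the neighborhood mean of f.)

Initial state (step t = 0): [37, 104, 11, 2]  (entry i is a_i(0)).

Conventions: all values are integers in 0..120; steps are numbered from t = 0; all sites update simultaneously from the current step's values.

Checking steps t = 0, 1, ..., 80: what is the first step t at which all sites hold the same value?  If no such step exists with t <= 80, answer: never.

Answer: 11
Key observation: Synchronization is absorbing here: once all sites are equal they stay equal, and step 11 is the first all-equal step.

Derivation:
t=0: [37, 104, 11, 2]  (not all equal)
t=1: [53, 39, 58, 31]  (not all equal)
t=2: [64, 60, 66, 72]  (not all equal)
t=3: [97, 93, 98, 97]  (not all equal)
t=4: [64, 69, 65, 71]  (not all equal)
t=5: [107, 95, 108, 95]  (not all equal)
t=6: [68, 96, 68, 96]  (not all equal)
t=7: [71, 99, 71, 99]  (not all equal)
t=8: [80, 108, 80, 108]  (not all equal)
t=9: [92, 29, 92, 29]  (not all equal)
t=10: [101, 61, 101, 61]  (not all equal)
t=11: [82, 82, 82, 82]  (all equal)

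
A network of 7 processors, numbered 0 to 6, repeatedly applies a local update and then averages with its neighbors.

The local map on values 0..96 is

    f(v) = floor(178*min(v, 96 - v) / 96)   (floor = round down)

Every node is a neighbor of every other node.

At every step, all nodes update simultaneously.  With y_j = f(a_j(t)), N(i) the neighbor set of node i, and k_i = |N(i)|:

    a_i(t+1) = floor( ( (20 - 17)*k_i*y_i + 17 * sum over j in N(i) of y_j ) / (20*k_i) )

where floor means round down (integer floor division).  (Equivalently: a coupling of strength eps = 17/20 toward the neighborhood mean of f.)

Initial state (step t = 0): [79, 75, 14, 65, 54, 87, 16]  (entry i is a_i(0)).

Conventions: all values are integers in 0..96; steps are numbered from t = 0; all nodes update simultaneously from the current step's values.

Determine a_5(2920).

Answer: a_5(2920) = 74
Key observation: The state at step 7, [40, 40, 40, 40, 40, 40, 40], reappears at step 9: the system is in a cycle of period 2 from step 7 on.  Therefore the state at step 2920 equals the state at step 7 + ((2920 - 7) mod 2) = 8, which is [74, 74, 74, 74, 74, 74, 74].

Derivation:
t=0: [79, 75, 14, 65, 54, 87, 16]
t=1: [38, 38, 38, 39, 39, 38, 38]
t=2: [70, 70, 70, 70, 70, 70, 70]
t=3: [48, 48, 48, 48, 48, 48, 48]
t=4: [89, 89, 89, 89, 89, 89, 89]
t=5: [12, 12, 12, 12, 12, 12, 12]
t=6: [22, 22, 22, 22, 22, 22, 22]
t=7: [40, 40, 40, 40, 40, 40, 40]
t=8: [74, 74, 74, 74, 74, 74, 74]
t=9: [40, 40, 40, 40, 40, 40, 40]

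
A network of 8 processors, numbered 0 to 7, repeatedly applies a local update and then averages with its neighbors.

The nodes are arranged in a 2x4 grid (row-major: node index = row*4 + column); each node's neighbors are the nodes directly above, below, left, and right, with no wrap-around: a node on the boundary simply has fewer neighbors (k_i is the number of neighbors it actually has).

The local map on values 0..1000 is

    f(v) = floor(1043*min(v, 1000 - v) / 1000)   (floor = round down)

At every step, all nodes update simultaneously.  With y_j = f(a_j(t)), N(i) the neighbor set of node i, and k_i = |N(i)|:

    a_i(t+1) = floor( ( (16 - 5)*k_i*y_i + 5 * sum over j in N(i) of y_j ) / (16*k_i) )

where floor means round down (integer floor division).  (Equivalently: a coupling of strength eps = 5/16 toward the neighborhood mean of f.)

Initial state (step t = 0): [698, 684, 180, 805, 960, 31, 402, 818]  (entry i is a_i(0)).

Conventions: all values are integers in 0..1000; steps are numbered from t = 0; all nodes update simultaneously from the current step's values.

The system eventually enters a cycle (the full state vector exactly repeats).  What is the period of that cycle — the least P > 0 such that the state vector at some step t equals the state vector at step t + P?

Simulating step by step:
t=0: [698, 684, 180, 805, 960, 31, 402, 818]
t=1: [273, 281, 227, 198, 82, 104, 330, 227]
t=2: [254, 266, 250, 215, 119, 149, 296, 248]
t=3: [244, 261, 263, 234, 150, 180, 281, 260]
t=4: [241, 261, 272, 252, 176, 203, 277, 270]
t=5: [243, 264, 280, 268, 198, 222, 278, 279]
t=6: [249, 269, 288, 282, 217, 239, 283, 288]
t=7: [257, 276, 296, 295, 234, 254, 291, 298]
t=8: [267, 284, 305, 307, 250, 268, 300, 308]
t=9: [278, 294, 315, 319, 265, 282, 310, 319]
t=10: [289, 305, 325, 331, 280, 296, 321, 330]
t=11: [302, 317, 336, 343, 295, 310, 332, 342]
t=12: [315, 329, 348, 355, 310, 324, 345, 354]
t=13: [329, 342, 360, 368, 325, 338, 358, 367]
t=14: [344, 356, 373, 381, 340, 353, 371, 380]
t=15: [359, 371, 387, 395, 356, 368, 385, 394]
t=16: [375, 386, 401, 409, 373, 383, 400, 408]
t=17: [392, 402, 417, 424, 390, 400, 416, 423]
t=18: [409, 419, 433, 440, 408, 417, 432, 439]
t=19: [427, 437, 450, 456, 426, 435, 449, 456]
t=20: [446, 455, 468, 474, 445, 453, 467, 473]
t=21: [466, 474, 487, 492, 465, 472, 486, 492]
t=22: [486, 494, 506, 512, 485, 492, 505, 511]
t=23: [507, 513, 514, 509, 506, 512, 514, 510]
t=24: [513, 507, 506, 510, 513, 508, 506, 510]
t=25: [508, 513, 514, 511, 507, 512, 514, 511]
t=26: [512, 507, 506, 509, 512, 508, 506, 509]
t=27: [508, 513, 514, 512, 508, 512, 514, 512]
t=28: [512, 507, 506, 507, 512, 508, 506, 507]
t=29: [508, 513, 514, 514, 508, 512, 514, 514]
t=30: [512, 507, 506, 506, 512, 508, 506, 506]
t=31: [508, 513, 514, 515, 508, 512, 514, 515]
t=32: [512, 507, 506, 505, 512, 508, 506, 505]
t=33: [508, 513, 515, 515, 508, 512, 514, 515]
t=34: [512, 507, 505, 505, 512, 508, 506, 505]
t=35: [508, 513, 515, 516, 508, 512, 515, 515]
t=36: [512, 507, 505, 504, 512, 508, 505, 504]
t=37: [508, 513, 515, 516, 508, 512, 515, 516]
t=38: [512, 507, 505, 504, 512, 508, 505, 504]

Answer: 2
Key observation: The state at step 36, [512, 507, 505, 504, 512, 508, 505, 504], reappears at step 38 — and no state repeats earlier — so the cycle the system enters has period 2.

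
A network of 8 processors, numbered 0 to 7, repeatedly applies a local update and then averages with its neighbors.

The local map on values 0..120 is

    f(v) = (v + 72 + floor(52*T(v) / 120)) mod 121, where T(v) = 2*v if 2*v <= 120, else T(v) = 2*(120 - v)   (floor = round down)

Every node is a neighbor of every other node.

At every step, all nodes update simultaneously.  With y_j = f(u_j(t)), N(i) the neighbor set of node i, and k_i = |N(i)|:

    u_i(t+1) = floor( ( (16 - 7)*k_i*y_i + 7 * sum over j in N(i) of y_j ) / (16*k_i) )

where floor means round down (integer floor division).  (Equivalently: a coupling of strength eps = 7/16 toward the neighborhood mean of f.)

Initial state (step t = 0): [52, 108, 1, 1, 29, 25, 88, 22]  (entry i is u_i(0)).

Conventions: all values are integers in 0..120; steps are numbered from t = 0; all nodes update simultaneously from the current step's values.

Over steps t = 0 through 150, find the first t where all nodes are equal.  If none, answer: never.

Answer: 17
Key observation: Synchronization is absorbing here: once all nodes are equal they stay equal, and step 17 is the first all-equal step.

Derivation:
t=0: [52, 108, 1, 1, 29, 25, 88, 22]  (not all equal)
t=1: [59, 69, 71, 71, 37, 94, 68, 91]  (not all equal)
t=2: [59, 61, 61, 61, 39, 62, 61, 62]  (not all equal)
t=3: [59, 60, 60, 60, 40, 60, 60, 60]  (not all equal)
t=4: [59, 60, 60, 60, 41, 60, 60, 60]  (not all equal)
t=5: [59, 60, 60, 60, 42, 60, 60, 60]  (not all equal)
t=6: [59, 60, 60, 60, 43, 60, 60, 60]  (not all equal)
t=7: [59, 60, 60, 60, 44, 60, 60, 60]  (not all equal)
t=8: [60, 61, 61, 61, 46, 61, 61, 61]  (not all equal)
t=9: [61, 61, 61, 61, 47, 61, 61, 61]  (not all equal)
t=10: [61, 61, 61, 61, 48, 61, 61, 61]  (not all equal)
t=11: [61, 61, 61, 61, 50, 61, 61, 61]  (not all equal)
t=12: [61, 61, 61, 61, 52, 61, 61, 61]  (not all equal)
t=13: [62, 62, 62, 62, 54, 62, 62, 62]  (not all equal)
t=14: [62, 62, 62, 62, 56, 62, 62, 62]  (not all equal)
t=15: [62, 62, 62, 62, 58, 62, 62, 62]  (not all equal)
t=16: [62, 62, 62, 62, 60, 62, 62, 62]  (not all equal)
t=17: [63, 63, 63, 63, 63, 63, 63, 63]  (all equal)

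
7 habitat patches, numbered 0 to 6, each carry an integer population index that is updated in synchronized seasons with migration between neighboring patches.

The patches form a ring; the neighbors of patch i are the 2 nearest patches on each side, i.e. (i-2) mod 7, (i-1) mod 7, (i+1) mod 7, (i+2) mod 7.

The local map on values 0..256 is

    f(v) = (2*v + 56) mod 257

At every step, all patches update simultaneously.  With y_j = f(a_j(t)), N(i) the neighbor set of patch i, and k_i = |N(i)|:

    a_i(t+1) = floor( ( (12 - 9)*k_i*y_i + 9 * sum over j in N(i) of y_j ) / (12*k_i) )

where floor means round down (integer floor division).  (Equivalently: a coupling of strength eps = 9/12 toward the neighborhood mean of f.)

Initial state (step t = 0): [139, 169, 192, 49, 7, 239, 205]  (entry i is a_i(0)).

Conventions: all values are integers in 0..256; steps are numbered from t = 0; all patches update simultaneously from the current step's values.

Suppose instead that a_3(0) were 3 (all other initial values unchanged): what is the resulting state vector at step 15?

Simulating step by step:
t=0: [139, 169, 192, 3, 7, 239, 205]
t=1: [122, 133, 110, 92, 106, 83, 109]
t=2: [71, 76, 72, 119, 96, 113, 68]
t=3: [166, 169, 179, 136, 147, 132, 175]
t=4: [127, 129, 120, 102, 105, 99, 116]
t=5: [84, 37, 32, 68, 63, 81, 77]
t=6: [183, 172, 166, 169, 184, 206, 193]
t=7: [166, 151, 147, 156, 166, 175, 174]
t=8: [124, 115, 112, 116, 126, 134, 132]
t=9: [45, 38, 35, 39, 47, 52, 52]
t=10: [144, 139, 136, 140, 146, 150, 150]
t=11: [86, 82, 80, 83, 88, 91, 91]
t=12: [228, 224, 223, 225, 229, 232, 231]
t=13: [157, 202, 202, 155, 94, 96, 96]
t=14: [197, 176, 176, 195, 212, 195, 213]
t=15: [182, 179, 179, 181, 197, 202, 198]

Answer: [182, 179, 179, 181, 197, 202, 198]
Key observation: This trace re-runs the system from the modified initial state.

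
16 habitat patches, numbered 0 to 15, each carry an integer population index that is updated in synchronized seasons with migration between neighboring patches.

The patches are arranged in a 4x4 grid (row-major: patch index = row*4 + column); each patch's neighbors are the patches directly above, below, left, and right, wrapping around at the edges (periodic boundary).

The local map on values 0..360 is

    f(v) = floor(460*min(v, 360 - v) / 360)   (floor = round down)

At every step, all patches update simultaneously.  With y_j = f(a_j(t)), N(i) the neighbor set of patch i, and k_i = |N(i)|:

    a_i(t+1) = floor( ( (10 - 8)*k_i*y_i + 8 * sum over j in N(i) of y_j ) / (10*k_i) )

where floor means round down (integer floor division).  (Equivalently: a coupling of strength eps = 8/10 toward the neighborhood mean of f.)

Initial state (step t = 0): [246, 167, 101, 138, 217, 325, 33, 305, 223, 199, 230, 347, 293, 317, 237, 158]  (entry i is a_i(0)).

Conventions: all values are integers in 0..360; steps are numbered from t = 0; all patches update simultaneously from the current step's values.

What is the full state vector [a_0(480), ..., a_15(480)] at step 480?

Answer: [174, 174, 175, 174, 174, 175, 175, 175, 174, 174, 175, 174, 173, 174, 174, 174]
Key observation: The state at step 15, [224, 223, 223, 223, 223, 223, 223, 223, 224, 223, 223, 223, 224, 224, 223, 224], reappears at step 19: the system is in a cycle of period 4 from step 15 on.  Therefore the state at step 480 equals the state at step 15 + ((480 - 15) mod 4) = 16, which is [174, 174, 175, 174, 174, 175, 175, 175, 174, 174, 175, 174, 173, 174, 174, 174].

Derivation:
t=0: [246, 167, 101, 138, 217, 325, 33, 305, 223, 199, 230, 347, 293, 317, 237, 158]
t=1: [160, 117, 143, 144, 123, 137, 90, 97, 132, 128, 117, 125, 132, 142, 141, 127]
t=2: [172, 178, 162, 171, 165, 151, 148, 147, 163, 167, 153, 152, 176, 168, 170, 170]
t=3: [219, 211, 211, 209, 203, 206, 194, 199, 209, 204, 201, 200, 216, 219, 210, 214]
t=4: [189, 187, 195, 190, 194, 199, 201, 202, 195, 194, 201, 198, 184, 188, 190, 191]
t=5: [218, 214, 213, 212, 209, 210, 204, 208, 213, 209, 208, 207, 217, 218, 212, 216]
t=6: [186, 185, 190, 187, 189, 192, 193, 193, 189, 189, 193, 190, 183, 186, 187, 187]
t=7: [222, 219, 219, 218, 217, 217, 214, 216, 219, 217, 216, 216, 221, 222, 218, 221]
t=8: [179, 178, 181, 179, 180, 182, 183, 183, 181, 180, 183, 181, 177, 179, 179, 180]
t=9: [227, 227, 227, 228, 227, 228, 226, 227, 228, 227, 227, 227, 228, 227, 228, 228]
t=10: [168, 168, 169, 168, 168, 169, 169, 169, 168, 168, 169, 168, 168, 168, 168, 168]
t=11: [214, 214, 214, 214, 214, 214, 215, 214, 214, 214, 214, 214, 214, 214, 214, 214]
t=12: [186, 186, 185, 186, 186, 185, 185, 185, 186, 186, 185, 186, 186, 186, 186, 186]
t=13: [222, 222, 222, 222, 222, 222, 223, 222, 222, 222, 222, 222, 222, 222, 222, 222]
t=14: [176, 176, 175, 176, 176, 175, 175, 175, 176, 176, 175, 176, 176, 176, 176, 176]
t=15: [224, 223, 223, 223, 223, 223, 223, 223, 224, 223, 223, 223, 224, 224, 223, 224]
t=16: [174, 174, 175, 174, 174, 175, 175, 175, 174, 174, 175, 174, 173, 174, 174, 174]
t=17: [221, 222, 222, 222, 222, 222, 223, 222, 221, 222, 222, 222, 221, 221, 222, 221]
t=18: [176, 176, 175, 176, 176, 175, 175, 175, 176, 176, 175, 176, 177, 176, 176, 176]
t=19: [224, 223, 223, 223, 223, 223, 223, 223, 224, 223, 223, 223, 224, 224, 223, 224]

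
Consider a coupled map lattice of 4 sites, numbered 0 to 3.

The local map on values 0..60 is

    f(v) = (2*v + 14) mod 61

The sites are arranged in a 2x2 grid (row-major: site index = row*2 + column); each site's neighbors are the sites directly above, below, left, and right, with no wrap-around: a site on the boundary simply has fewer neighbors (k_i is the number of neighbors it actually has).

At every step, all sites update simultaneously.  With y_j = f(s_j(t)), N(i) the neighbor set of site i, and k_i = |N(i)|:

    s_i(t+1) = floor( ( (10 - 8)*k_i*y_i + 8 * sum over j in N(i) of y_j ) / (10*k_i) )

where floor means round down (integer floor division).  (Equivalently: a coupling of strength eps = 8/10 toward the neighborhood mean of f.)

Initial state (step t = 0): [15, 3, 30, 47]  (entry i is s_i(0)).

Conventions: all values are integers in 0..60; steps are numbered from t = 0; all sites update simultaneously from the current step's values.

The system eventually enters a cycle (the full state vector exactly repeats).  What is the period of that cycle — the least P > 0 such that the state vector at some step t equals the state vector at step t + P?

Simulating step by step:
t=0: [15, 3, 30, 47]
t=1: [22, 40, 39, 22]
t=2: [37, 53, 52, 37]
t=3: [51, 33, 33, 51]
t=4: [26, 47, 47, 26]
t=5: [38, 13, 13, 38]
t=6: [37, 31, 31, 37]
t=7: [17, 24, 24, 17]
t=8: [10, 38, 38, 10]
t=9: [30, 33, 33, 30]
t=10: [17, 14, 14, 17]
t=11: [43, 46, 46, 43]
t=12: [43, 40, 40, 43]
t=13: [34, 37, 37, 34]
t=14: [25, 22, 22, 25]
t=15: [47, 14, 14, 47]
t=16: [43, 46, 46, 43]

Answer: 5
Key observation: The state at step 11, [43, 46, 46, 43], reappears at step 16 — and no state repeats earlier — so the cycle the system enters has period 5.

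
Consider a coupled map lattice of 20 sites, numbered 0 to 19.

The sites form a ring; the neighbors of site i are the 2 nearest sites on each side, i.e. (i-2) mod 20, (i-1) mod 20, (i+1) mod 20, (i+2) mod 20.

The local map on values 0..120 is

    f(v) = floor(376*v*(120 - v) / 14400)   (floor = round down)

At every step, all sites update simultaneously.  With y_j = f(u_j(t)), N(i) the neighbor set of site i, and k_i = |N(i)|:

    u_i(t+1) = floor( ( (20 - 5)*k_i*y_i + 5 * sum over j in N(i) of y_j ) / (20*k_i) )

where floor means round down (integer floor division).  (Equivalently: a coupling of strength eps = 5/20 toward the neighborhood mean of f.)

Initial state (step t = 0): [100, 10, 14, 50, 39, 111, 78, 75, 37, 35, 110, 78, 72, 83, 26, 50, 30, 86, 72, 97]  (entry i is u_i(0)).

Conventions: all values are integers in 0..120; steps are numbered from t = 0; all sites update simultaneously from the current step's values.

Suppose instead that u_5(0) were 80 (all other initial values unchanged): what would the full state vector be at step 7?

Simulating step by step:
t=0: [100, 10, 14, 50, 39, 80, 78, 75, 37, 35, 110, 78, 72, 83, 26, 50, 30, 86, 72, 97]
t=1: [52, 35, 44, 82, 80, 83, 84, 86, 77, 75, 41, 80, 83, 80, 67, 86, 72, 76, 83, 58]
t=2: [90, 79, 86, 81, 82, 79, 78, 77, 84, 86, 84, 83, 81, 82, 89, 79, 88, 86, 82, 90]
t=3: [71, 81, 76, 81, 81, 83, 84, 84, 78, 77, 78, 79, 80, 80, 74, 81, 74, 76, 78, 71]
t=4: [89, 83, 86, 82, 81, 80, 78, 79, 84, 85, 84, 84, 83, 83, 87, 83, 87, 86, 85, 89]
t=5: [73, 78, 76, 80, 81, 83, 84, 83, 78, 77, 78, 78, 79, 79, 75, 79, 74, 75, 76, 73]
t=6: [88, 85, 86, 83, 82, 80, 78, 80, 84, 85, 85, 84, 84, 84, 87, 84, 87, 87, 87, 88]
t=7: [73, 76, 76, 79, 81, 82, 84, 82, 78, 77, 77, 77, 77, 77, 74, 77, 74, 74, 73, 73]

Answer: [73, 76, 76, 79, 81, 82, 84, 82, 78, 77, 77, 77, 77, 77, 74, 77, 74, 74, 73, 73]
Key observation: This trace re-runs the system from the modified initial state.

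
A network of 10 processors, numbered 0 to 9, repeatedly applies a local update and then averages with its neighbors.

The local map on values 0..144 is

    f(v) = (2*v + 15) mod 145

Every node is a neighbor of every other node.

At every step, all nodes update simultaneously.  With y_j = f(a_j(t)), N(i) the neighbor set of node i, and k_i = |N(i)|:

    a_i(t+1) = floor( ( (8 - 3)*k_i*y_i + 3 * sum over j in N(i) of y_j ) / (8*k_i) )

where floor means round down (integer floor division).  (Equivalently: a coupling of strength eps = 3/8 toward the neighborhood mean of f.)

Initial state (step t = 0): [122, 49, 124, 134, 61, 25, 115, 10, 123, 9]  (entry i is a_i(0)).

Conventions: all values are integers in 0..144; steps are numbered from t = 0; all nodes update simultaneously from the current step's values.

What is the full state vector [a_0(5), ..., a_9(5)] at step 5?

Simulating step by step:
t=0: [122, 49, 124, 134, 61, 25, 115, 10, 123, 9]
t=1: [106, 106, 109, 120, 120, 78, 98, 60, 108, 59]
t=2: [86, 86, 89, 102, 102, 53, 76, 117, 88, 115]
t=3: [52, 52, 56, 71, 71, 98, 40, 88, 54, 86]
t=4: [101, 101, 105, 38, 38, 70, 87, 58, 103, 56]
t=5: [75, 75, 79, 86, 86, 38, 58, 109, 77, 107]

Answer: [75, 75, 79, 86, 86, 38, 58, 109, 77, 107]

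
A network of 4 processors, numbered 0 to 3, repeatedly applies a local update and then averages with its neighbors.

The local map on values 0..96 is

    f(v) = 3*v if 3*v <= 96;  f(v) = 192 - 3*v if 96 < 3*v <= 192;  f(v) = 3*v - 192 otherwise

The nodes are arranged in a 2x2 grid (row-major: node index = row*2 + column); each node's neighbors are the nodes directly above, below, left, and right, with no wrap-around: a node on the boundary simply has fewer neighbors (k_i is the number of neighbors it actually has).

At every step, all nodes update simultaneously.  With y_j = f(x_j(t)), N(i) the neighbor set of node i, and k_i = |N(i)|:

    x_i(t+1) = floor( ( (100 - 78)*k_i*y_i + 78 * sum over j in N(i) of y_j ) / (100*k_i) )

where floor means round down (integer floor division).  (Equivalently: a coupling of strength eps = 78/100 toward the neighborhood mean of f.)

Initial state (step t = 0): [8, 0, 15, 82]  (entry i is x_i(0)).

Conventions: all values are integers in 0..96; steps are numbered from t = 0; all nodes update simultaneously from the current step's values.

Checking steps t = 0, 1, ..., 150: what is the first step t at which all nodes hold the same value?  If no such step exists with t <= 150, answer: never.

Simulating step by step:
t=0: [8, 0, 15, 82]  (not all equal)
t=1: [22, 30, 40, 29]  (not all equal)
t=2: [77, 79, 75, 82]  (not all equal)
t=3: [39, 46, 43, 42]  (not all equal)
t=4: [62, 66, 68, 60]  (not all equal)
t=5: [8, 8, 9, 9]  (not all equal)
t=6: [25, 25, 25, 25]  (all equal)

Answer: 6
Key observation: Synchronization is absorbing here: once all nodes are equal they stay equal, and step 6 is the first all-equal step.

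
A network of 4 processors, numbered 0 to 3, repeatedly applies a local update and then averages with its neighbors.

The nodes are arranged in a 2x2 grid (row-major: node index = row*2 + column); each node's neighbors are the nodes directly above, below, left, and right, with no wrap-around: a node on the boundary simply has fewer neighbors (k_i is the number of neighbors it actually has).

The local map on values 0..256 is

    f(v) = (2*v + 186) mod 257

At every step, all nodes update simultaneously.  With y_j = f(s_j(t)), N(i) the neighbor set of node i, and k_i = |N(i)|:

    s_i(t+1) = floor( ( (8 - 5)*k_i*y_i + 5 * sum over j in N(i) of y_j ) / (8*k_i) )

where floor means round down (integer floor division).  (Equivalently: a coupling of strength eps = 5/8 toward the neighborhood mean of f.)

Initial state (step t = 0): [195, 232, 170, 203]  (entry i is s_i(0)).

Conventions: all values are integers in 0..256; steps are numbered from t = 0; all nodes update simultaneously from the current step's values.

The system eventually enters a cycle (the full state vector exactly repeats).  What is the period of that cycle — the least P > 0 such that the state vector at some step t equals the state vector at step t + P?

Answer: 16
Key observation: The state at step 10, [134, 137, 134, 137], reappears at step 26 — and no state repeats earlier — so the cycle the system enters has period 16.

Derivation:
t=0: [195, 232, 170, 203]
t=1: [69, 94, 48, 75]
t=2: [69, 89, 55, 74]
t=3: [70, 85, 59, 74]
t=4: [71, 82, 63, 74]
t=5: [72, 81, 66, 75]
t=6: [74, 81, 70, 77]
t=7: [78, 84, 75, 81]
t=8: [86, 91, 84, 89]
t=9: [102, 106, 101, 105]
t=10: [134, 137, 134, 137]
t=11: [198, 201, 198, 201]
t=12: [69, 72, 69, 72]
t=13: [68, 71, 68, 71]
t=14: [66, 69, 66, 69]
t=15: [62, 65, 62, 65]
t=16: [54, 57, 54, 57]
t=17: [38, 41, 38, 41]
t=18: [6, 9, 6, 9]
t=19: [199, 202, 199, 202]
t=20: [71, 74, 71, 74]
t=21: [72, 75, 72, 75]
t=22: [74, 77, 74, 77]
t=23: [78, 81, 78, 81]
t=24: [86, 89, 86, 89]
t=25: [102, 105, 102, 105]
t=26: [134, 137, 134, 137]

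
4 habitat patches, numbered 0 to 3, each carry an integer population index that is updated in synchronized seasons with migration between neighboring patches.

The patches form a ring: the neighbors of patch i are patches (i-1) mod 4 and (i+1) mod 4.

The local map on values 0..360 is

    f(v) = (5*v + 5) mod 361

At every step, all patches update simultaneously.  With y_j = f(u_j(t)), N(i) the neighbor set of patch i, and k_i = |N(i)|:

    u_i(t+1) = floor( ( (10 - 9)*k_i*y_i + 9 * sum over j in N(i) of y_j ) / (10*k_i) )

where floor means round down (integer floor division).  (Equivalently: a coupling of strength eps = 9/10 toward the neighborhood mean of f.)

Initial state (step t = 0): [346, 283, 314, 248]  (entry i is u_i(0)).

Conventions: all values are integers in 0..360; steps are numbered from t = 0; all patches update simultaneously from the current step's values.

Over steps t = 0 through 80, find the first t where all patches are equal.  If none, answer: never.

Answer: 38
Key observation: Synchronization is absorbing here: once all patches are equal they stay equal, and step 38 is the first all-equal step.

Derivation:
t=0: [346, 283, 314, 248]  (not all equal)
t=1: [253, 223, 237, 206]  (not all equal)
t=2: [176, 136, 168, 163]  (not all equal)
t=3: [206, 161, 202, 138]  (not all equal)
t=4: [221, 281, 219, 306]  (not all equal)
t=5: [190, 52, 189, 28]  (not all equal)
t=6: [207, 233, 207, 221]  (not all equal)
t=7: [83, 294, 83, 288]  (not all equal)
t=8: [20, 56, 20, 53]  (not all equal)
t=9: [260, 123, 260, 121]  (not all equal)
t=10: [250, 225, 250, 224]  (not all equal)
t=11: [57, 159, 57, 159]  (not all equal)
t=12: [99, 268, 99, 268]  (not all equal)
t=13: [249, 151, 249, 151]  (not all equal)
t=14: [50, 154, 50, 154]  (not all equal)
t=15: [73, 234, 73, 234]  (not all equal)
t=16: [83, 17, 83, 17]  (not all equal)
t=17: [86, 62, 86, 62]  (not all equal)
t=18: [290, 98, 290, 98]  (not all equal)
t=19: [121, 23, 121, 23]  (not all equal)
t=20: [132, 236, 132, 236]  (not all equal)
t=21: [122, 283, 122, 283]  (not all equal)
t=22: [328, 262, 328, 262]  (not all equal)
t=23: [228, 204, 228, 204]  (not all equal)
t=24: [278, 86, 278, 86]  (not all equal)
t=25: [97, 288, 97, 288]  (not all equal)
t=26: [13, 116, 13, 116]  (not all equal)
t=27: [208, 85, 208, 85]  (not all equal)
t=28: [94, 297, 94, 297]  (not all equal)
t=29: [52, 107, 52, 107]  (not all equal)
t=30: [187, 256, 187, 256]  (not all equal)
t=31: [203, 216, 203, 216]  (not all equal)
t=32: [31, 268, 31, 268]  (not all equal)
t=33: [251, 170, 251, 170]  (not all equal)
t=34: [137, 172, 137, 172]  (not all equal)
t=35: [161, 310, 161, 310]  (not all equal)
t=36: [108, 90, 108, 90]  (not all equal)
t=37: [103, 175, 103, 175]  (not all equal)
t=38: [158, 158, 158, 158]  (all equal)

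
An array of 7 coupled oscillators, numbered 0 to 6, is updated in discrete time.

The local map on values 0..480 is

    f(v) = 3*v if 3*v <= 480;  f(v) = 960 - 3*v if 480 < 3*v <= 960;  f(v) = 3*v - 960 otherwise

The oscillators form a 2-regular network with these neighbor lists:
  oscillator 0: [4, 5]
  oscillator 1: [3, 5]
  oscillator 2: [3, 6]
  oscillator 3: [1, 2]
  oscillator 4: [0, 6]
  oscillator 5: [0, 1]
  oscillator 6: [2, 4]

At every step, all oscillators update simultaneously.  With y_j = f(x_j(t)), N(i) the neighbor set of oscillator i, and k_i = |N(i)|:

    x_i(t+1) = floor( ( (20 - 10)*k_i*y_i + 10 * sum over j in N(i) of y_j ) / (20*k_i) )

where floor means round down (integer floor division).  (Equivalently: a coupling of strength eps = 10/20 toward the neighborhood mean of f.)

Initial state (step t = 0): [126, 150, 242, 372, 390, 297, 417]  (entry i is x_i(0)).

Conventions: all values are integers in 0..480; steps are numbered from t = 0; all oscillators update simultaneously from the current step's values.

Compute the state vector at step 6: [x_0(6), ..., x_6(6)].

Simulating step by step:
t=0: [126, 150, 242, 372, 390, 297, 417]
t=1: [258, 281, 228, 249, 272, 241, 256]
t=2: [188, 171, 239, 204, 166, 194, 201]
t=3: [408, 405, 297, 346, 419, 399, 354]
t=4: [265, 206, 79, 120, 240, 248, 142]
t=5: [196, 315, 315, 324, 267, 234, 332]
t=6: [290, 75, 19, 13, 181, 225, 61]

Answer: [290, 75, 19, 13, 181, 225, 61]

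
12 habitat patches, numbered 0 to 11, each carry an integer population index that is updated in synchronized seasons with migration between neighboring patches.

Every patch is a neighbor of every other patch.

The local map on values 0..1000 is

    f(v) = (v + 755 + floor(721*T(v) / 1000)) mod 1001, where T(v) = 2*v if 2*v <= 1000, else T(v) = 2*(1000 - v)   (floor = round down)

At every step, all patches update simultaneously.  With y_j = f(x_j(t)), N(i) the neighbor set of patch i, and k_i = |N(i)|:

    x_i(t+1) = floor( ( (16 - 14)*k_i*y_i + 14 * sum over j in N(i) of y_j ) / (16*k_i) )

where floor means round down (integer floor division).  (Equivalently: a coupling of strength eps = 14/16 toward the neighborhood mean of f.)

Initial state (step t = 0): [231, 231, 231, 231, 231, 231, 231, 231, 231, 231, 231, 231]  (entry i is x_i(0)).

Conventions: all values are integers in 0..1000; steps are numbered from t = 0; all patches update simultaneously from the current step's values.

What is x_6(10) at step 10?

Answer: x_6(10) = 829

Derivation:
t=0: [231, 231, 231, 231, 231, 231, 231, 231, 231, 231, 231, 231]
t=1: [318, 318, 318, 318, 318, 318, 318, 318, 318, 318, 318, 318]
t=2: [530, 530, 530, 530, 530, 530, 530, 530, 530, 530, 530, 530]
t=3: [961, 961, 961, 961, 961, 961, 961, 961, 961, 961, 961, 961]
t=4: [771, 771, 771, 771, 771, 771, 771, 771, 771, 771, 771, 771]
t=5: [855, 855, 855, 855, 855, 855, 855, 855, 855, 855, 855, 855]
t=6: [818, 818, 818, 818, 818, 818, 818, 818, 818, 818, 818, 818]
t=7: [834, 834, 834, 834, 834, 834, 834, 834, 834, 834, 834, 834]
t=8: [827, 827, 827, 827, 827, 827, 827, 827, 827, 827, 827, 827]
t=9: [830, 830, 830, 830, 830, 830, 830, 830, 830, 830, 830, 830]
t=10: [829, 829, 829, 829, 829, 829, 829, 829, 829, 829, 829, 829]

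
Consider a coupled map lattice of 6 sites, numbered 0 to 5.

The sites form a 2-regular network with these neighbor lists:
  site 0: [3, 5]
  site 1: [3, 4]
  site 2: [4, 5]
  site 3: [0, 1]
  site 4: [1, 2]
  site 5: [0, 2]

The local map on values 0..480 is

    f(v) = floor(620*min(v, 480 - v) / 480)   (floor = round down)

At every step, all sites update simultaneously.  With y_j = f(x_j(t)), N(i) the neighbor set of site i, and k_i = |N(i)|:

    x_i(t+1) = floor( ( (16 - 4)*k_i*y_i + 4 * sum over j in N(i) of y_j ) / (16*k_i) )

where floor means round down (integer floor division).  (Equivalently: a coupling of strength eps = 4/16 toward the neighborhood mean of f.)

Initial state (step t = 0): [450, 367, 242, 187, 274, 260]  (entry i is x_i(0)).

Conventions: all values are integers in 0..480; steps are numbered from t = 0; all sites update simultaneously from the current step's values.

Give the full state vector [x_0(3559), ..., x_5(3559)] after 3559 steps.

Simulating step by step:
t=0: [450, 367, 242, 187, 274, 260]
t=1: [94, 172, 299, 203, 256, 256]
t=2: [159, 235, 247, 239, 273, 261]
t=3: [227, 299, 293, 294, 275, 274]
t=4: [283, 237, 247, 245, 257, 266]
t=5: [262, 303, 295, 297, 291, 276]
t=6: [273, 231, 241, 240, 241, 262]
t=7: [274, 300, 304, 303, 306, 282]
t=8: [259, 230, 230, 233, 225, 252]
t=9: [288, 296, 295, 297, 291, 293]
t=10: [245, 237, 239, 237, 242, 241]
t=11: [304, 306, 307, 305, 307, 307]
t=12: [226, 224, 223, 225, 223, 223]
t=13: [290, 289, 288, 290, 288, 288]
t=14: [245, 246, 248, 245, 247, 247]
t=15: [302, 301, 299, 302, 300, 300]
t=16: [229, 230, 232, 229, 232, 231]
t=17: [295, 297, 298, 295, 298, 297]
t=18: [237, 236, 235, 237, 235, 236]
t=19: [305, 304, 303, 305, 303, 304]
t=20: [226, 227, 227, 226, 227, 227]
t=21: [291, 292, 293, 291, 293, 292]
t=22: [243, 242, 241, 243, 241, 242]
t=23: [306, 307, 307, 306, 307, 307]
t=24: [223, 223, 223, 223, 223, 223]
t=25: [288, 288, 288, 288, 288, 288]
t=26: [248, 248, 248, 248, 248, 248]
t=27: [299, 299, 299, 299, 299, 299]
t=28: [233, 233, 233, 233, 233, 233]
t=29: [300, 300, 300, 300, 300, 300]
t=30: [232, 232, 232, 232, 232, 232]
t=31: [299, 299, 299, 299, 299, 299]

Answer: [299, 299, 299, 299, 299, 299]
Key observation: The state at step 27, [299, 299, 299, 299, 299, 299], reappears at step 31: the system is in a cycle of period 4 from step 27 on.  Therefore the state at step 3559 equals the state at step 27 + ((3559 - 27) mod 4) = 27, which is [299, 299, 299, 299, 299, 299].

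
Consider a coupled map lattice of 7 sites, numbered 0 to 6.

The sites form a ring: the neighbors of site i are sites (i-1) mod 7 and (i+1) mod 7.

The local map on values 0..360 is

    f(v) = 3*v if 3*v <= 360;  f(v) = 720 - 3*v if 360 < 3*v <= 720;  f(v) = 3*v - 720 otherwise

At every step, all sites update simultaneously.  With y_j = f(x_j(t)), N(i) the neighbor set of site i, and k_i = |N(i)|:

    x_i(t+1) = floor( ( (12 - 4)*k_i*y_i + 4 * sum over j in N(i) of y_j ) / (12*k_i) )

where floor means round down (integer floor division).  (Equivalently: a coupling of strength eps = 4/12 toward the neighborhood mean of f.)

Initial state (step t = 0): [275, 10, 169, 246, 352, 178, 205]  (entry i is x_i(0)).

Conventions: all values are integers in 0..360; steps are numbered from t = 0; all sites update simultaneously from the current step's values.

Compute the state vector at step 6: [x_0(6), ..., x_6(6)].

Answer: [282, 242, 320, 310, 143, 56, 148]

Derivation:
t=0: [275, 10, 169, 246, 352, 178, 205]
t=1: [92, 73, 150, 103, 258, 197, 118]
t=2: [279, 237, 268, 260, 109, 154, 303]
t=3: [111, 39, 67, 108, 271, 258, 188]
t=4: [267, 167, 207, 265, 125, 77, 168]
t=5: [126, 176, 115, 124, 281, 247, 196]
t=6: [282, 242, 320, 310, 143, 56, 148]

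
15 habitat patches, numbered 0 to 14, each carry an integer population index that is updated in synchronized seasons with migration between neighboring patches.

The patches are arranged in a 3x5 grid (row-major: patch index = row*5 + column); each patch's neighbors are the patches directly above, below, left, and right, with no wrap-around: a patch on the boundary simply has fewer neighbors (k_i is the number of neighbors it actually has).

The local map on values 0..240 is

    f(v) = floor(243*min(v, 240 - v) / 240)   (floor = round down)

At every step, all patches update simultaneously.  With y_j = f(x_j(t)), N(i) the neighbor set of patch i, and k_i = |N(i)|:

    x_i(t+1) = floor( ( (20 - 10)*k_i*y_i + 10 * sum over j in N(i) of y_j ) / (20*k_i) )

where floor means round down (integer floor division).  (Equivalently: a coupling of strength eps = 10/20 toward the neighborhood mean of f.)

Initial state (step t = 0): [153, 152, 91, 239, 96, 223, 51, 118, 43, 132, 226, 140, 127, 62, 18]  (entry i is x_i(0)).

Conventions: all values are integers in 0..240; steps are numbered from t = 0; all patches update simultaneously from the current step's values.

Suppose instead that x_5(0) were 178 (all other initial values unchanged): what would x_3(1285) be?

Simulating step by step:
t=0: [153, 152, 91, 239, 96, 178, 51, 118, 43, 132, 226, 140, 127, 62, 18]
t=1: [81, 83, 80, 39, 76, 56, 71, 97, 57, 80, 47, 80, 104, 60, 51]
t=2: [76, 81, 77, 55, 68, 61, 75, 88, 63, 71, 57, 77, 92, 65, 60]
t=3: [73, 79, 76, 62, 65, 65, 76, 83, 66, 67, 63, 76, 85, 68, 64]
t=4: [72, 77, 75, 65, 64, 67, 76, 80, 68, 66, 66, 75, 81, 70, 65]
t=5: [72, 75, 74, 67, 64, 69, 75, 78, 69, 65, 68, 74, 78, 70, 66]
t=6: [72, 74, 73, 68, 65, 70, 74, 76, 69, 65, 69, 73, 76, 70, 66]
t=7: [72, 73, 72, 68, 65, 70, 73, 74, 69, 65, 70, 73, 74, 70, 66]
t=8: [71, 72, 71, 68, 65, 70, 72, 73, 69, 65, 70, 72, 73, 69, 66]
t=9: [71, 71, 71, 68, 65, 70, 71, 72, 68, 65, 70, 71, 72, 69, 66]
t=10: [70, 71, 70, 68, 65, 70, 71, 71, 68, 65, 70, 71, 71, 68, 66]
t=11: [70, 70, 70, 67, 65, 70, 70, 70, 68, 65, 70, 70, 70, 68, 66]
t=12: [70, 70, 69, 67, 65, 70, 70, 69, 67, 65, 70, 70, 69, 68, 66]
t=13: [70, 69, 68, 67, 65, 70, 69, 68, 67, 65, 70, 69, 69, 67, 66]
t=14: [69, 69, 68, 66, 65, 69, 69, 68, 66, 65, 69, 69, 68, 67, 66]
t=15: [69, 68, 67, 66, 65, 69, 68, 67, 66, 65, 69, 68, 68, 66, 66]
t=16: [68, 68, 67, 66, 65, 68, 68, 67, 66, 65, 68, 68, 67, 66, 65]
t=17: [68, 67, 67, 66, 65, 68, 67, 67, 66, 65, 68, 67, 67, 66, 65]
t=18: [67, 67, 66, 66, 65, 67, 67, 66, 66, 65, 67, 67, 66, 66, 65]
t=19: [67, 66, 66, 65, 65, 67, 66, 66, 65, 65, 67, 66, 66, 65, 65]
t=20: [66, 66, 65, 65, 65, 66, 66, 65, 65, 65, 66, 66, 65, 65, 65]
t=21: [66, 65, 65, 65, 65, 66, 65, 65, 65, 65, 66, 65, 65, 65, 65]
t=22: [65, 65, 65, 65, 65, 65, 65, 65, 65, 65, 65, 65, 65, 65, 65]
t=23: [65, 65, 65, 65, 65, 65, 65, 65, 65, 65, 65, 65, 65, 65, 65]

Answer: x_3(1285) = 65
Key observation: The state at step 22, [65, 65, 65, 65, 65, 65, 65, 65, 65, 65, 65, 65, 65, 65, 65], reappears at step 23: the system is in a cycle of period 1 from step 22 on.  Therefore the state at step 1285 equals the state at step 22 + ((1285 - 22) mod 1) = 22, which is [65, 65, 65, 65, 65, 65, 65, 65, 65, 65, 65, 65, 65, 65, 65].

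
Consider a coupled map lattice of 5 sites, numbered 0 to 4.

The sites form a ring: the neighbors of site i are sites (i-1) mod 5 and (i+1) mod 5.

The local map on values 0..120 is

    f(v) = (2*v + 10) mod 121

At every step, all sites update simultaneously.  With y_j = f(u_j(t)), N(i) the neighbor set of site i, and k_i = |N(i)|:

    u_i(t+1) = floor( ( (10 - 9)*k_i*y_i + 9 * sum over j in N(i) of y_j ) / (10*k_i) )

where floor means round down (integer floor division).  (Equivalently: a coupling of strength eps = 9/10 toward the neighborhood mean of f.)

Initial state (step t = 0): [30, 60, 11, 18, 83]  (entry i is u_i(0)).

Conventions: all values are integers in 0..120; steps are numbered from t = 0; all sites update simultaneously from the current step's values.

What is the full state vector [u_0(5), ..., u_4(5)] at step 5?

Simulating step by step:
t=0: [30, 60, 11, 18, 83]
t=1: [35, 46, 27, 43, 57]
t=2: [55, 75, 95, 39, 79]
t=3: [50, 93, 65, 65, 98]
t=4: [83, 65, 44, 48, 66]
t=5: [23, 70, 66, 64, 74]

Answer: [23, 70, 66, 64, 74]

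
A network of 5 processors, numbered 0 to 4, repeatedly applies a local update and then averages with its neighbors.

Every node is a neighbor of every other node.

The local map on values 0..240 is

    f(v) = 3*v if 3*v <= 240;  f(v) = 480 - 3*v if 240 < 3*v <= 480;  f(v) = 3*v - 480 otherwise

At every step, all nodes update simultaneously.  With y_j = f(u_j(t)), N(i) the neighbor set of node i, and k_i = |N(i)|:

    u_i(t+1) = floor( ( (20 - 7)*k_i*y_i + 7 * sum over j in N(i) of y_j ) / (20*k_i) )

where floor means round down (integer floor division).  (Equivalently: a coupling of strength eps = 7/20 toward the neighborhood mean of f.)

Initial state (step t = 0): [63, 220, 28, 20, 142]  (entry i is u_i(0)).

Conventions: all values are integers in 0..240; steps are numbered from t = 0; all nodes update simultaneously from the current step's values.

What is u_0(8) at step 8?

Answer: u_0(8) = 78

Derivation:
t=0: [63, 220, 28, 20, 142]
t=1: [155, 150, 96, 83, 79]
t=2: [70, 78, 169, 191, 195]
t=3: [176, 190, 73, 110, 117]
t=4: [82, 106, 178, 140, 128]
t=5: [184, 144, 83, 86, 107]
t=6: [104, 91, 193, 188, 153]
t=7: [145, 167, 106, 97, 62]
t=8: [78, 64, 143, 159, 157]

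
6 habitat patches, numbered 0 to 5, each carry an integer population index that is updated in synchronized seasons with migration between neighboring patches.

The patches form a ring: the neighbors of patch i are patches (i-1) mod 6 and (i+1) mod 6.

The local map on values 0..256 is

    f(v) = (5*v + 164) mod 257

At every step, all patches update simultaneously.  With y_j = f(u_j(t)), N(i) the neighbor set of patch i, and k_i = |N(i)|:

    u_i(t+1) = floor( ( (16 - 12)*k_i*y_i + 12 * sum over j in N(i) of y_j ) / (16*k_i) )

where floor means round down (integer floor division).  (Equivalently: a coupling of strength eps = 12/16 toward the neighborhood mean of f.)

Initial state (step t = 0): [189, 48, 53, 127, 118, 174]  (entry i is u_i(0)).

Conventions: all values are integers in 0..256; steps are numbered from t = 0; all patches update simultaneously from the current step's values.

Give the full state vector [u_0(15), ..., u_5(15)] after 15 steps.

Answer: [89, 124, 146, 180, 142, 104]

Derivation:
t=0: [189, 48, 53, 127, 118, 174]
t=1: [77, 131, 108, 161, 72, 121]
t=2: [122, 96, 139, 124, 172, 80]
t=3: [68, 66, 75, 131, 86, 108]
t=4: [221, 161, 113, 51, 109, 170]
t=5: [225, 220, 188, 194, 200, 224]
t=6: [185, 89, 147, 106, 169, 116]
t=7: [137, 94, 135, 182, 213, 169]
t=8: [153, 84, 79, 112, 156, 164]
t=9: [145, 93, 116, 134, 201, 177]
t=10: [80, 159, 124, 154, 66, 102]
t=11: [143, 70, 134, 134, 180, 147]
t=12: [75, 64, 39, 52, 80, 86]
t=13: [121, 104, 173, 98, 105, 48]
t=14: [182, 138, 116, 101, 151, 198]
t=15: [89, 124, 146, 180, 142, 104]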